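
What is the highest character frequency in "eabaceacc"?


Input: eabaceacc
Character counts:
  'a': 3
  'b': 1
  'c': 3
  'e': 2
Maximum frequency: 3

3


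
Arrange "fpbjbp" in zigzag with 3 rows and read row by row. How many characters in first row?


Zigzag "fpbjbp" into 3 rows:
Placing characters:
  'f' => row 0
  'p' => row 1
  'b' => row 2
  'j' => row 1
  'b' => row 0
  'p' => row 1
Rows:
  Row 0: "fb"
  Row 1: "pjp"
  Row 2: "b"
First row length: 2

2


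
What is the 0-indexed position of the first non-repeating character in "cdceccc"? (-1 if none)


Input: cdceccc
Character frequencies:
  'c': 5
  'd': 1
  'e': 1
Scanning left to right for freq == 1:
  Position 0 ('c'): freq=5, skip
  Position 1 ('d'): unique! => answer = 1

1


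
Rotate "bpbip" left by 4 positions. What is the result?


Input: "bpbip", rotate left by 4
First 4 characters: "bpbi"
Remaining characters: "p"
Concatenate remaining + first: "p" + "bpbi" = "pbpbi"

pbpbi


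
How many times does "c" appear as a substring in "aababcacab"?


Searching for "c" in "aababcacab"
Scanning each position:
  Position 0: "a" => no
  Position 1: "a" => no
  Position 2: "b" => no
  Position 3: "a" => no
  Position 4: "b" => no
  Position 5: "c" => MATCH
  Position 6: "a" => no
  Position 7: "c" => MATCH
  Position 8: "a" => no
  Position 9: "b" => no
Total occurrences: 2

2


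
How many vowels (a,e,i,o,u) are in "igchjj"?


Input: igchjj
Checking each character:
  'i' at position 0: vowel (running total: 1)
  'g' at position 1: consonant
  'c' at position 2: consonant
  'h' at position 3: consonant
  'j' at position 4: consonant
  'j' at position 5: consonant
Total vowels: 1

1


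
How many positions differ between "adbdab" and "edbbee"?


Comparing "adbdab" and "edbbee" position by position:
  Position 0: 'a' vs 'e' => DIFFER
  Position 1: 'd' vs 'd' => same
  Position 2: 'b' vs 'b' => same
  Position 3: 'd' vs 'b' => DIFFER
  Position 4: 'a' vs 'e' => DIFFER
  Position 5: 'b' vs 'e' => DIFFER
Positions that differ: 4

4


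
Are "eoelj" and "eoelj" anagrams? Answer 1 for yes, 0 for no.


Strings: "eoelj", "eoelj"
Sorted first:  eejlo
Sorted second: eejlo
Sorted forms match => anagrams

1


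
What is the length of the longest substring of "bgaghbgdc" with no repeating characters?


Input: "bgaghbgdc"
Sliding window (track last position of each char):
  Position 0 ('b'): window [0,0] length 1 -- new best
  Position 1 ('g'): window [0,1] length 2 -- new best
  Position 2 ('a'): window [0,2] length 3 -- new best
  Position 3 ('g'): repeat (last at 1), move window start to 2
  Position 3 ('g'): window [2,3] length 2
  Position 4 ('h'): window [2,4] length 3
  Position 5 ('b'): window [2,5] length 4 -- new best
  Position 6 ('g'): repeat (last at 3), move window start to 4
  Position 6 ('g'): window [4,6] length 3
  Position 7 ('d'): window [4,7] length 4
  Position 8 ('c'): window [4,8] length 5 -- new best
Longest substring with no repeats: "hbgdc" with length 5

5


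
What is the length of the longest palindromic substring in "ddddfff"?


Input: "ddddfff"
Checking substrings for palindromes:
  [0:4] "dddd" (len 4) => palindrome
  [0:3] "ddd" (len 3) => palindrome
  [1:4] "ddd" (len 3) => palindrome
  [4:7] "fff" (len 3) => palindrome
  [0:2] "dd" (len 2) => palindrome
  [1:3] "dd" (len 2) => palindrome
Longest palindromic substring: "dddd" with length 4

4


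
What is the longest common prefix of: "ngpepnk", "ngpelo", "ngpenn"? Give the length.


Words: ngpepnk, ngpelo, ngpenn
  Position 0: all 'n' => match
  Position 1: all 'g' => match
  Position 2: all 'p' => match
  Position 3: all 'e' => match
  Position 4: ('p', 'l', 'n') => mismatch, stop
LCP = "ngpe" (length 4)

4


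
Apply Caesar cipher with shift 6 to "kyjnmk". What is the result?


Caesar cipher: shift "kyjnmk" by 6
  'k' (pos 10) + 6 = pos 16 = 'q'
  'y' (pos 24) + 6 = pos 4 = 'e'
  'j' (pos 9) + 6 = pos 15 = 'p'
  'n' (pos 13) + 6 = pos 19 = 't'
  'm' (pos 12) + 6 = pos 18 = 's'
  'k' (pos 10) + 6 = pos 16 = 'q'
Result: qeptsq

qeptsq


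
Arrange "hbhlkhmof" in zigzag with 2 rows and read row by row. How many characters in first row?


Zigzag "hbhlkhmof" into 2 rows:
Placing characters:
  'h' => row 0
  'b' => row 1
  'h' => row 0
  'l' => row 1
  'k' => row 0
  'h' => row 1
  'm' => row 0
  'o' => row 1
  'f' => row 0
Rows:
  Row 0: "hhkmf"
  Row 1: "blho"
First row length: 5

5


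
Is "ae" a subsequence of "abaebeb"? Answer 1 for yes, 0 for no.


Check if "ae" is a subsequence of "abaebeb"
Greedy scan:
  Position 0 ('a'): matches sub[0] = 'a'
  Position 1 ('b'): no match needed
  Position 2 ('a'): no match needed
  Position 3 ('e'): matches sub[1] = 'e'
  Position 4 ('b'): no match needed
  Position 5 ('e'): no match needed
  Position 6 ('b'): no match needed
All 2 characters matched => is a subsequence

1


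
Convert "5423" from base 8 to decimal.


Input: "5423" in base 8
Positional expansion:
  Digit '5' (value 5) x 8^3 = 2560
  Digit '4' (value 4) x 8^2 = 256
  Digit '2' (value 2) x 8^1 = 16
  Digit '3' (value 3) x 8^0 = 3
Sum = 2835

2835


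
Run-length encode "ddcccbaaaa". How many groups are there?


Input: ddcccbaaaa
Scanning for consecutive runs:
  Group 1: 'd' x 2 (positions 0-1)
  Group 2: 'c' x 3 (positions 2-4)
  Group 3: 'b' x 1 (positions 5-5)
  Group 4: 'a' x 4 (positions 6-9)
Total groups: 4

4


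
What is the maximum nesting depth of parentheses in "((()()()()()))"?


Input: "((()()()()()))"
Tracking depth:
  Position 0 '(': depth becomes 1
  Position 1 '(': depth becomes 2
  Position 2 '(': depth becomes 3
  Position 3 ')': depth becomes 2
  Position 4 '(': depth becomes 3
  Position 5 ')': depth becomes 2
  Position 6 '(': depth becomes 3
  Position 7 ')': depth becomes 2
  Position 8 '(': depth becomes 3
  Position 9 ')': depth becomes 2
  Position 10 '(': depth becomes 3
  Position 11 ')': depth becomes 2
  Position 12 ')': depth becomes 1
  Position 13 ')': depth becomes 0
Maximum depth reached: 3

3


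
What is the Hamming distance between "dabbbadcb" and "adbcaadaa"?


Comparing "dabbbadcb" and "adbcaadaa" position by position:
  Position 0: 'd' vs 'a' => differ
  Position 1: 'a' vs 'd' => differ
  Position 2: 'b' vs 'b' => same
  Position 3: 'b' vs 'c' => differ
  Position 4: 'b' vs 'a' => differ
  Position 5: 'a' vs 'a' => same
  Position 6: 'd' vs 'd' => same
  Position 7: 'c' vs 'a' => differ
  Position 8: 'b' vs 'a' => differ
Total differences (Hamming distance): 6

6


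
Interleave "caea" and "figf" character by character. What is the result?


Interleaving "caea" and "figf":
  Position 0: 'c' from first, 'f' from second => "cf"
  Position 1: 'a' from first, 'i' from second => "ai"
  Position 2: 'e' from first, 'g' from second => "eg"
  Position 3: 'a' from first, 'f' from second => "af"
Result: cfaiegaf

cfaiegaf


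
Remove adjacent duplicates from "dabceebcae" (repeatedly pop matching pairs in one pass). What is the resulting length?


Input: dabceebcae
Stack-based adjacent duplicate removal:
  Read 'd': push. Stack: d
  Read 'a': push. Stack: da
  Read 'b': push. Stack: dab
  Read 'c': push. Stack: dabc
  Read 'e': push. Stack: dabce
  Read 'e': matches stack top 'e' => pop. Stack: dabc
  Read 'b': push. Stack: dabcb
  Read 'c': push. Stack: dabcbc
  Read 'a': push. Stack: dabcbca
  Read 'e': push. Stack: dabcbcae
Final stack: "dabcbcae" (length 8)

8


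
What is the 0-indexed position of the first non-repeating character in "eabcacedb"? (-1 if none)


Input: eabcacedb
Character frequencies:
  'a': 2
  'b': 2
  'c': 2
  'd': 1
  'e': 2
Scanning left to right for freq == 1:
  Position 0 ('e'): freq=2, skip
  Position 1 ('a'): freq=2, skip
  Position 2 ('b'): freq=2, skip
  Position 3 ('c'): freq=2, skip
  Position 4 ('a'): freq=2, skip
  Position 5 ('c'): freq=2, skip
  Position 6 ('e'): freq=2, skip
  Position 7 ('d'): unique! => answer = 7

7


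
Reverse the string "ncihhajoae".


Input: ncihhajoae
Reading characters right to left:
  Position 9: 'e'
  Position 8: 'a'
  Position 7: 'o'
  Position 6: 'j'
  Position 5: 'a'
  Position 4: 'h'
  Position 3: 'h'
  Position 2: 'i'
  Position 1: 'c'
  Position 0: 'n'
Reversed: eaojahhicn

eaojahhicn


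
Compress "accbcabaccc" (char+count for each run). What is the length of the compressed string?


Input: accbcabaccc
Runs:
  'a' x 1 => "a1"
  'c' x 2 => "c2"
  'b' x 1 => "b1"
  'c' x 1 => "c1"
  'a' x 1 => "a1"
  'b' x 1 => "b1"
  'a' x 1 => "a1"
  'c' x 3 => "c3"
Compressed: "a1c2b1c1a1b1a1c3"
Compressed length: 16

16


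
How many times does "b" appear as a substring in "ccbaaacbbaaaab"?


Searching for "b" in "ccbaaacbbaaaab"
Scanning each position:
  Position 0: "c" => no
  Position 1: "c" => no
  Position 2: "b" => MATCH
  Position 3: "a" => no
  Position 4: "a" => no
  Position 5: "a" => no
  Position 6: "c" => no
  Position 7: "b" => MATCH
  Position 8: "b" => MATCH
  Position 9: "a" => no
  Position 10: "a" => no
  Position 11: "a" => no
  Position 12: "a" => no
  Position 13: "b" => MATCH
Total occurrences: 4

4


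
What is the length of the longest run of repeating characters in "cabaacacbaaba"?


Input: "cabaacacbaaba"
Scanning for longest run:
  Position 1 ('a'): new char, reset run to 1
  Position 2 ('b'): new char, reset run to 1
  Position 3 ('a'): new char, reset run to 1
  Position 4 ('a'): continues run of 'a', length=2
  Position 5 ('c'): new char, reset run to 1
  Position 6 ('a'): new char, reset run to 1
  Position 7 ('c'): new char, reset run to 1
  Position 8 ('b'): new char, reset run to 1
  Position 9 ('a'): new char, reset run to 1
  Position 10 ('a'): continues run of 'a', length=2
  Position 11 ('b'): new char, reset run to 1
  Position 12 ('a'): new char, reset run to 1
Longest run: 'a' with length 2

2


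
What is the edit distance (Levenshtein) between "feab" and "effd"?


Computing edit distance: "feab" -> "effd"
DP table:
           e    f    f    d
      0    1    2    3    4
  f   1    1    1    2    3
  e   2    1    2    2    3
  a   3    2    2    3    3
  b   4    3    3    3    4
Edit distance = dp[4][4] = 4

4


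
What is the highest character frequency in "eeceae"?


Input: eeceae
Character counts:
  'a': 1
  'c': 1
  'e': 4
Maximum frequency: 4

4


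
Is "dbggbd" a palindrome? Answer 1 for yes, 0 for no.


Input: dbggbd
Reversed: dbggbd
  Compare pos 0 ('d') with pos 5 ('d'): match
  Compare pos 1 ('b') with pos 4 ('b'): match
  Compare pos 2 ('g') with pos 3 ('g'): match
Result: palindrome

1


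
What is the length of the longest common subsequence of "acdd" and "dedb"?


LCS of "acdd" and "dedb"
DP table:
           d    e    d    b
      0    0    0    0    0
  a   0    0    0    0    0
  c   0    0    0    0    0
  d   0    1    1    1    1
  d   0    1    1    2    2
LCS length = dp[4][4] = 2

2


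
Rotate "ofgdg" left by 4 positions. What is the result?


Input: "ofgdg", rotate left by 4
First 4 characters: "ofgd"
Remaining characters: "g"
Concatenate remaining + first: "g" + "ofgd" = "gofgd"

gofgd


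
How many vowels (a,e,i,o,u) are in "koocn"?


Input: koocn
Checking each character:
  'k' at position 0: consonant
  'o' at position 1: vowel (running total: 1)
  'o' at position 2: vowel (running total: 2)
  'c' at position 3: consonant
  'n' at position 4: consonant
Total vowels: 2

2


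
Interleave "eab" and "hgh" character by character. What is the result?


Interleaving "eab" and "hgh":
  Position 0: 'e' from first, 'h' from second => "eh"
  Position 1: 'a' from first, 'g' from second => "ag"
  Position 2: 'b' from first, 'h' from second => "bh"
Result: ehagbh

ehagbh


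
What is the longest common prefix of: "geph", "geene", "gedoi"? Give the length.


Words: geph, geene, gedoi
  Position 0: all 'g' => match
  Position 1: all 'e' => match
  Position 2: ('p', 'e', 'd') => mismatch, stop
LCP = "ge" (length 2)

2


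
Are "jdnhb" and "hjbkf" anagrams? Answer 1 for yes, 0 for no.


Strings: "jdnhb", "hjbkf"
Sorted first:  bdhjn
Sorted second: bfhjk
Differ at position 1: 'd' vs 'f' => not anagrams

0


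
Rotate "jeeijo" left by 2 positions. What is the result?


Input: "jeeijo", rotate left by 2
First 2 characters: "je"
Remaining characters: "eijo"
Concatenate remaining + first: "eijo" + "je" = "eijoje"

eijoje


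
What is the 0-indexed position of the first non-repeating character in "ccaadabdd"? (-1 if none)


Input: ccaadabdd
Character frequencies:
  'a': 3
  'b': 1
  'c': 2
  'd': 3
Scanning left to right for freq == 1:
  Position 0 ('c'): freq=2, skip
  Position 1 ('c'): freq=2, skip
  Position 2 ('a'): freq=3, skip
  Position 3 ('a'): freq=3, skip
  Position 4 ('d'): freq=3, skip
  Position 5 ('a'): freq=3, skip
  Position 6 ('b'): unique! => answer = 6

6


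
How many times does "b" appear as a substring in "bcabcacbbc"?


Searching for "b" in "bcabcacbbc"
Scanning each position:
  Position 0: "b" => MATCH
  Position 1: "c" => no
  Position 2: "a" => no
  Position 3: "b" => MATCH
  Position 4: "c" => no
  Position 5: "a" => no
  Position 6: "c" => no
  Position 7: "b" => MATCH
  Position 8: "b" => MATCH
  Position 9: "c" => no
Total occurrences: 4

4


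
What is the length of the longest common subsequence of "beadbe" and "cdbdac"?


LCS of "beadbe" and "cdbdac"
DP table:
           c    d    b    d    a    c
      0    0    0    0    0    0    0
  b   0    0    0    1    1    1    1
  e   0    0    0    1    1    1    1
  a   0    0    0    1    1    2    2
  d   0    0    1    1    2    2    2
  b   0    0    1    2    2    2    2
  e   0    0    1    2    2    2    2
LCS length = dp[6][6] = 2

2


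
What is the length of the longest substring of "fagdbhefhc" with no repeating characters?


Input: "fagdbhefhc"
Sliding window (track last position of each char):
  Position 0 ('f'): window [0,0] length 1 -- new best
  Position 1 ('a'): window [0,1] length 2 -- new best
  Position 2 ('g'): window [0,2] length 3 -- new best
  Position 3 ('d'): window [0,3] length 4 -- new best
  Position 4 ('b'): window [0,4] length 5 -- new best
  Position 5 ('h'): window [0,5] length 6 -- new best
  Position 6 ('e'): window [0,6] length 7 -- new best
  Position 7 ('f'): repeat (last at 0), move window start to 1
  Position 7 ('f'): window [1,7] length 7
  Position 8 ('h'): repeat (last at 5), move window start to 6
  Position 8 ('h'): window [6,8] length 3
  Position 9 ('c'): window [6,9] length 4
Longest substring with no repeats: "fagdbhe" with length 7

7


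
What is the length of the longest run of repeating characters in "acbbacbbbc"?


Input: "acbbacbbbc"
Scanning for longest run:
  Position 1 ('c'): new char, reset run to 1
  Position 2 ('b'): new char, reset run to 1
  Position 3 ('b'): continues run of 'b', length=2
  Position 4 ('a'): new char, reset run to 1
  Position 5 ('c'): new char, reset run to 1
  Position 6 ('b'): new char, reset run to 1
  Position 7 ('b'): continues run of 'b', length=2
  Position 8 ('b'): continues run of 'b', length=3
  Position 9 ('c'): new char, reset run to 1
Longest run: 'b' with length 3

3


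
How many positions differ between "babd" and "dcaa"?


Comparing "babd" and "dcaa" position by position:
  Position 0: 'b' vs 'd' => DIFFER
  Position 1: 'a' vs 'c' => DIFFER
  Position 2: 'b' vs 'a' => DIFFER
  Position 3: 'd' vs 'a' => DIFFER
Positions that differ: 4

4


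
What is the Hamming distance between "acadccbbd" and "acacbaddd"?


Comparing "acadccbbd" and "acacbaddd" position by position:
  Position 0: 'a' vs 'a' => same
  Position 1: 'c' vs 'c' => same
  Position 2: 'a' vs 'a' => same
  Position 3: 'd' vs 'c' => differ
  Position 4: 'c' vs 'b' => differ
  Position 5: 'c' vs 'a' => differ
  Position 6: 'b' vs 'd' => differ
  Position 7: 'b' vs 'd' => differ
  Position 8: 'd' vs 'd' => same
Total differences (Hamming distance): 5

5


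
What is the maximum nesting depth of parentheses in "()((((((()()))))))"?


Input: "()((((((()()))))))"
Tracking depth:
  Position 0 '(': depth becomes 1
  Position 1 ')': depth becomes 0
  Position 2 '(': depth becomes 1
  Position 3 '(': depth becomes 2
  Position 4 '(': depth becomes 3
  Position 5 '(': depth becomes 4
  Position 6 '(': depth becomes 5
  Position 7 '(': depth becomes 6
  Position 8 '(': depth becomes 7
  Position 9 ')': depth becomes 6
  Position 10 '(': depth becomes 7
  Position 11 ')': depth becomes 6
  Position 12 ')': depth becomes 5
  Position 13 ')': depth becomes 4
  Position 14 ')': depth becomes 3
  Position 15 ')': depth becomes 2
  Position 16 ')': depth becomes 1
  Position 17 ')': depth becomes 0
Maximum depth reached: 7

7


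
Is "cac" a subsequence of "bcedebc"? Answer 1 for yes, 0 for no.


Check if "cac" is a subsequence of "bcedebc"
Greedy scan:
  Position 0 ('b'): no match needed
  Position 1 ('c'): matches sub[0] = 'c'
  Position 2 ('e'): no match needed
  Position 3 ('d'): no match needed
  Position 4 ('e'): no match needed
  Position 5 ('b'): no match needed
  Position 6 ('c'): no match needed
Only matched 1/3 characters => not a subsequence

0


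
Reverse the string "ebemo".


Input: ebemo
Reading characters right to left:
  Position 4: 'o'
  Position 3: 'm'
  Position 2: 'e'
  Position 1: 'b'
  Position 0: 'e'
Reversed: omebe

omebe


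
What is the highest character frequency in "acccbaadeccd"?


Input: acccbaadeccd
Character counts:
  'a': 3
  'b': 1
  'c': 5
  'd': 2
  'e': 1
Maximum frequency: 5

5


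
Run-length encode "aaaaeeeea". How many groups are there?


Input: aaaaeeeea
Scanning for consecutive runs:
  Group 1: 'a' x 4 (positions 0-3)
  Group 2: 'e' x 4 (positions 4-7)
  Group 3: 'a' x 1 (positions 8-8)
Total groups: 3

3


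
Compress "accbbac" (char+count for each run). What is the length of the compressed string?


Input: accbbac
Runs:
  'a' x 1 => "a1"
  'c' x 2 => "c2"
  'b' x 2 => "b2"
  'a' x 1 => "a1"
  'c' x 1 => "c1"
Compressed: "a1c2b2a1c1"
Compressed length: 10

10


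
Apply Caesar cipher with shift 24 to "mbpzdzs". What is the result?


Caesar cipher: shift "mbpzdzs" by 24
  'm' (pos 12) + 24 = pos 10 = 'k'
  'b' (pos 1) + 24 = pos 25 = 'z'
  'p' (pos 15) + 24 = pos 13 = 'n'
  'z' (pos 25) + 24 = pos 23 = 'x'
  'd' (pos 3) + 24 = pos 1 = 'b'
  'z' (pos 25) + 24 = pos 23 = 'x'
  's' (pos 18) + 24 = pos 16 = 'q'
Result: kznxbxq

kznxbxq


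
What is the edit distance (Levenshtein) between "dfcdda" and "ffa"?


Computing edit distance: "dfcdda" -> "ffa"
DP table:
           f    f    a
      0    1    2    3
  d   1    1    2    3
  f   2    1    1    2
  c   3    2    2    2
  d   4    3    3    3
  d   5    4    4    4
  a   6    5    5    4
Edit distance = dp[6][3] = 4

4


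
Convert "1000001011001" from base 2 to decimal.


Input: "1000001011001" in base 2
Positional expansion:
  Digit '1' (value 1) x 2^12 = 4096
  Digit '0' (value 0) x 2^11 = 0
  Digit '0' (value 0) x 2^10 = 0
  Digit '0' (value 0) x 2^9 = 0
  Digit '0' (value 0) x 2^8 = 0
  Digit '0' (value 0) x 2^7 = 0
  Digit '1' (value 1) x 2^6 = 64
  Digit '0' (value 0) x 2^5 = 0
  Digit '1' (value 1) x 2^4 = 16
  Digit '1' (value 1) x 2^3 = 8
  Digit '0' (value 0) x 2^2 = 0
  Digit '0' (value 0) x 2^1 = 0
  Digit '1' (value 1) x 2^0 = 1
Sum = 4185

4185


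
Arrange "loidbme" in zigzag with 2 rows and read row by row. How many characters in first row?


Zigzag "loidbme" into 2 rows:
Placing characters:
  'l' => row 0
  'o' => row 1
  'i' => row 0
  'd' => row 1
  'b' => row 0
  'm' => row 1
  'e' => row 0
Rows:
  Row 0: "libe"
  Row 1: "odm"
First row length: 4

4


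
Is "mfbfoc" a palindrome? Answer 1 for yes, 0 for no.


Input: mfbfoc
Reversed: cofbfm
  Compare pos 0 ('m') with pos 5 ('c'): MISMATCH
  Compare pos 1 ('f') with pos 4 ('o'): MISMATCH
  Compare pos 2 ('b') with pos 3 ('f'): MISMATCH
Result: not a palindrome

0


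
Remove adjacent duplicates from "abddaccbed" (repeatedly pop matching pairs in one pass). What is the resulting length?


Input: abddaccbed
Stack-based adjacent duplicate removal:
  Read 'a': push. Stack: a
  Read 'b': push. Stack: ab
  Read 'd': push. Stack: abd
  Read 'd': matches stack top 'd' => pop. Stack: ab
  Read 'a': push. Stack: aba
  Read 'c': push. Stack: abac
  Read 'c': matches stack top 'c' => pop. Stack: aba
  Read 'b': push. Stack: abab
  Read 'e': push. Stack: ababe
  Read 'd': push. Stack: ababed
Final stack: "ababed" (length 6)

6


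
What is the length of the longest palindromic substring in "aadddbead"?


Input: "aadddbead"
Checking substrings for palindromes:
  [2:5] "ddd" (len 3) => palindrome
  [0:2] "aa" (len 2) => palindrome
  [2:4] "dd" (len 2) => palindrome
  [3:5] "dd" (len 2) => palindrome
Longest palindromic substring: "ddd" with length 3

3


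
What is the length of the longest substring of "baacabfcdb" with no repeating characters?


Input: "baacabfcdb"
Sliding window (track last position of each char):
  Position 0 ('b'): window [0,0] length 1 -- new best
  Position 1 ('a'): window [0,1] length 2 -- new best
  Position 2 ('a'): repeat (last at 1), move window start to 2
  Position 2 ('a'): window [2,2] length 1
  Position 3 ('c'): window [2,3] length 2
  Position 4 ('a'): repeat (last at 2), move window start to 3
  Position 4 ('a'): window [3,4] length 2
  Position 5 ('b'): window [3,5] length 3 -- new best
  Position 6 ('f'): window [3,6] length 4 -- new best
  Position 7 ('c'): repeat (last at 3), move window start to 4
  Position 7 ('c'): window [4,7] length 4
  Position 8 ('d'): window [4,8] length 5 -- new best
  Position 9 ('b'): repeat (last at 5), move window start to 6
  Position 9 ('b'): window [6,9] length 4
Longest substring with no repeats: "abfcd" with length 5

5


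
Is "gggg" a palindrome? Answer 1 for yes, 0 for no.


Input: gggg
Reversed: gggg
  Compare pos 0 ('g') with pos 3 ('g'): match
  Compare pos 1 ('g') with pos 2 ('g'): match
Result: palindrome

1


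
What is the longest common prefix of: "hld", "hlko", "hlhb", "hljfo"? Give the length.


Words: hld, hlko, hlhb, hljfo
  Position 0: all 'h' => match
  Position 1: all 'l' => match
  Position 2: ('d', 'k', 'h', 'j') => mismatch, stop
LCP = "hl" (length 2)

2


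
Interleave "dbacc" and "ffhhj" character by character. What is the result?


Interleaving "dbacc" and "ffhhj":
  Position 0: 'd' from first, 'f' from second => "df"
  Position 1: 'b' from first, 'f' from second => "bf"
  Position 2: 'a' from first, 'h' from second => "ah"
  Position 3: 'c' from first, 'h' from second => "ch"
  Position 4: 'c' from first, 'j' from second => "cj"
Result: dfbfahchcj

dfbfahchcj


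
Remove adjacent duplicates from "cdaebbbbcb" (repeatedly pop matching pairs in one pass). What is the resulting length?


Input: cdaebbbbcb
Stack-based adjacent duplicate removal:
  Read 'c': push. Stack: c
  Read 'd': push. Stack: cd
  Read 'a': push. Stack: cda
  Read 'e': push. Stack: cdae
  Read 'b': push. Stack: cdaeb
  Read 'b': matches stack top 'b' => pop. Stack: cdae
  Read 'b': push. Stack: cdaeb
  Read 'b': matches stack top 'b' => pop. Stack: cdae
  Read 'c': push. Stack: cdaec
  Read 'b': push. Stack: cdaecb
Final stack: "cdaecb" (length 6)

6


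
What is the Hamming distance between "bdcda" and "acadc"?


Comparing "bdcda" and "acadc" position by position:
  Position 0: 'b' vs 'a' => differ
  Position 1: 'd' vs 'c' => differ
  Position 2: 'c' vs 'a' => differ
  Position 3: 'd' vs 'd' => same
  Position 4: 'a' vs 'c' => differ
Total differences (Hamming distance): 4

4


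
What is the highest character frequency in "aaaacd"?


Input: aaaacd
Character counts:
  'a': 4
  'c': 1
  'd': 1
Maximum frequency: 4

4


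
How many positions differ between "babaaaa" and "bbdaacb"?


Comparing "babaaaa" and "bbdaacb" position by position:
  Position 0: 'b' vs 'b' => same
  Position 1: 'a' vs 'b' => DIFFER
  Position 2: 'b' vs 'd' => DIFFER
  Position 3: 'a' vs 'a' => same
  Position 4: 'a' vs 'a' => same
  Position 5: 'a' vs 'c' => DIFFER
  Position 6: 'a' vs 'b' => DIFFER
Positions that differ: 4

4


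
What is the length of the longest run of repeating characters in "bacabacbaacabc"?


Input: "bacabacbaacabc"
Scanning for longest run:
  Position 1 ('a'): new char, reset run to 1
  Position 2 ('c'): new char, reset run to 1
  Position 3 ('a'): new char, reset run to 1
  Position 4 ('b'): new char, reset run to 1
  Position 5 ('a'): new char, reset run to 1
  Position 6 ('c'): new char, reset run to 1
  Position 7 ('b'): new char, reset run to 1
  Position 8 ('a'): new char, reset run to 1
  Position 9 ('a'): continues run of 'a', length=2
  Position 10 ('c'): new char, reset run to 1
  Position 11 ('a'): new char, reset run to 1
  Position 12 ('b'): new char, reset run to 1
  Position 13 ('c'): new char, reset run to 1
Longest run: 'a' with length 2

2


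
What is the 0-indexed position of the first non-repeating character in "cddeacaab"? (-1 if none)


Input: cddeacaab
Character frequencies:
  'a': 3
  'b': 1
  'c': 2
  'd': 2
  'e': 1
Scanning left to right for freq == 1:
  Position 0 ('c'): freq=2, skip
  Position 1 ('d'): freq=2, skip
  Position 2 ('d'): freq=2, skip
  Position 3 ('e'): unique! => answer = 3

3


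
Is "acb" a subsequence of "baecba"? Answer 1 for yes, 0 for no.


Check if "acb" is a subsequence of "baecba"
Greedy scan:
  Position 0 ('b'): no match needed
  Position 1 ('a'): matches sub[0] = 'a'
  Position 2 ('e'): no match needed
  Position 3 ('c'): matches sub[1] = 'c'
  Position 4 ('b'): matches sub[2] = 'b'
  Position 5 ('a'): no match needed
All 3 characters matched => is a subsequence

1


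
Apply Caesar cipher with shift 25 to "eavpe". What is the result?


Caesar cipher: shift "eavpe" by 25
  'e' (pos 4) + 25 = pos 3 = 'd'
  'a' (pos 0) + 25 = pos 25 = 'z'
  'v' (pos 21) + 25 = pos 20 = 'u'
  'p' (pos 15) + 25 = pos 14 = 'o'
  'e' (pos 4) + 25 = pos 3 = 'd'
Result: dzuod

dzuod


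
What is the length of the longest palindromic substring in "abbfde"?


Input: "abbfde"
Checking substrings for palindromes:
  [1:3] "bb" (len 2) => palindrome
Longest palindromic substring: "bb" with length 2

2


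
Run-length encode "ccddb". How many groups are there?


Input: ccddb
Scanning for consecutive runs:
  Group 1: 'c' x 2 (positions 0-1)
  Group 2: 'd' x 2 (positions 2-3)
  Group 3: 'b' x 1 (positions 4-4)
Total groups: 3

3


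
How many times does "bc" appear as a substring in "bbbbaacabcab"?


Searching for "bc" in "bbbbaacabcab"
Scanning each position:
  Position 0: "bb" => no
  Position 1: "bb" => no
  Position 2: "bb" => no
  Position 3: "ba" => no
  Position 4: "aa" => no
  Position 5: "ac" => no
  Position 6: "ca" => no
  Position 7: "ab" => no
  Position 8: "bc" => MATCH
  Position 9: "ca" => no
  Position 10: "ab" => no
Total occurrences: 1

1


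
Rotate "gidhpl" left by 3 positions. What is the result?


Input: "gidhpl", rotate left by 3
First 3 characters: "gid"
Remaining characters: "hpl"
Concatenate remaining + first: "hpl" + "gid" = "hplgid"

hplgid


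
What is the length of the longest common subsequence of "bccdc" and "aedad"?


LCS of "bccdc" and "aedad"
DP table:
           a    e    d    a    d
      0    0    0    0    0    0
  b   0    0    0    0    0    0
  c   0    0    0    0    0    0
  c   0    0    0    0    0    0
  d   0    0    0    1    1    1
  c   0    0    0    1    1    1
LCS length = dp[5][5] = 1

1


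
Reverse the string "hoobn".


Input: hoobn
Reading characters right to left:
  Position 4: 'n'
  Position 3: 'b'
  Position 2: 'o'
  Position 1: 'o'
  Position 0: 'h'
Reversed: nbooh

nbooh


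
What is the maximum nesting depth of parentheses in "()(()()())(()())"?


Input: "()(()()())(()())"
Tracking depth:
  Position 0 '(': depth becomes 1
  Position 1 ')': depth becomes 0
  Position 2 '(': depth becomes 1
  Position 3 '(': depth becomes 2
  Position 4 ')': depth becomes 1
  Position 5 '(': depth becomes 2
  Position 6 ')': depth becomes 1
  Position 7 '(': depth becomes 2
  Position 8 ')': depth becomes 1
  Position 9 ')': depth becomes 0
  Position 10 '(': depth becomes 1
  Position 11 '(': depth becomes 2
  Position 12 ')': depth becomes 1
  Position 13 '(': depth becomes 2
  Position 14 ')': depth becomes 1
  Position 15 ')': depth becomes 0
Maximum depth reached: 2

2


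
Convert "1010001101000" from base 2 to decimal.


Input: "1010001101000" in base 2
Positional expansion:
  Digit '1' (value 1) x 2^12 = 4096
  Digit '0' (value 0) x 2^11 = 0
  Digit '1' (value 1) x 2^10 = 1024
  Digit '0' (value 0) x 2^9 = 0
  Digit '0' (value 0) x 2^8 = 0
  Digit '0' (value 0) x 2^7 = 0
  Digit '1' (value 1) x 2^6 = 64
  Digit '1' (value 1) x 2^5 = 32
  Digit '0' (value 0) x 2^4 = 0
  Digit '1' (value 1) x 2^3 = 8
  Digit '0' (value 0) x 2^2 = 0
  Digit '0' (value 0) x 2^1 = 0
  Digit '0' (value 0) x 2^0 = 0
Sum = 5224

5224


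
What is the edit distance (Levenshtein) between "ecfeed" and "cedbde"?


Computing edit distance: "ecfeed" -> "cedbde"
DP table:
           c    e    d    b    d    e
      0    1    2    3    4    5    6
  e   1    1    1    2    3    4    5
  c   2    1    2    2    3    4    5
  f   3    2    2    3    3    4    5
  e   4    3    2    3    4    4    4
  e   5    4    3    3    4    5    4
  d   6    5    4    3    4    4    5
Edit distance = dp[6][6] = 5

5


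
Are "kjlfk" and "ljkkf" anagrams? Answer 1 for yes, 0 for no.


Strings: "kjlfk", "ljkkf"
Sorted first:  fjkkl
Sorted second: fjkkl
Sorted forms match => anagrams

1


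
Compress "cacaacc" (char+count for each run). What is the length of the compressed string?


Input: cacaacc
Runs:
  'c' x 1 => "c1"
  'a' x 1 => "a1"
  'c' x 1 => "c1"
  'a' x 2 => "a2"
  'c' x 2 => "c2"
Compressed: "c1a1c1a2c2"
Compressed length: 10

10


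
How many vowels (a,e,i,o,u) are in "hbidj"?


Input: hbidj
Checking each character:
  'h' at position 0: consonant
  'b' at position 1: consonant
  'i' at position 2: vowel (running total: 1)
  'd' at position 3: consonant
  'j' at position 4: consonant
Total vowels: 1

1


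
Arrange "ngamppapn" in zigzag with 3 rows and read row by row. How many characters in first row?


Zigzag "ngamppapn" into 3 rows:
Placing characters:
  'n' => row 0
  'g' => row 1
  'a' => row 2
  'm' => row 1
  'p' => row 0
  'p' => row 1
  'a' => row 2
  'p' => row 1
  'n' => row 0
Rows:
  Row 0: "npn"
  Row 1: "gmpp"
  Row 2: "aa"
First row length: 3

3


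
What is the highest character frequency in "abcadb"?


Input: abcadb
Character counts:
  'a': 2
  'b': 2
  'c': 1
  'd': 1
Maximum frequency: 2

2


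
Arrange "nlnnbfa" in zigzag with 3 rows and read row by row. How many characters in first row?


Zigzag "nlnnbfa" into 3 rows:
Placing characters:
  'n' => row 0
  'l' => row 1
  'n' => row 2
  'n' => row 1
  'b' => row 0
  'f' => row 1
  'a' => row 2
Rows:
  Row 0: "nb"
  Row 1: "lnf"
  Row 2: "na"
First row length: 2

2


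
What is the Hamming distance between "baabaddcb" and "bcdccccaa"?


Comparing "baabaddcb" and "bcdccccaa" position by position:
  Position 0: 'b' vs 'b' => same
  Position 1: 'a' vs 'c' => differ
  Position 2: 'a' vs 'd' => differ
  Position 3: 'b' vs 'c' => differ
  Position 4: 'a' vs 'c' => differ
  Position 5: 'd' vs 'c' => differ
  Position 6: 'd' vs 'c' => differ
  Position 7: 'c' vs 'a' => differ
  Position 8: 'b' vs 'a' => differ
Total differences (Hamming distance): 8

8


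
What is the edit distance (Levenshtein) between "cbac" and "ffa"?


Computing edit distance: "cbac" -> "ffa"
DP table:
           f    f    a
      0    1    2    3
  c   1    1    2    3
  b   2    2    2    3
  a   3    3    3    2
  c   4    4    4    3
Edit distance = dp[4][3] = 3

3


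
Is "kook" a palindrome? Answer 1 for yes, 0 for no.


Input: kook
Reversed: kook
  Compare pos 0 ('k') with pos 3 ('k'): match
  Compare pos 1 ('o') with pos 2 ('o'): match
Result: palindrome

1


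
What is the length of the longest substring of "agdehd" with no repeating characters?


Input: "agdehd"
Sliding window (track last position of each char):
  Position 0 ('a'): window [0,0] length 1 -- new best
  Position 1 ('g'): window [0,1] length 2 -- new best
  Position 2 ('d'): window [0,2] length 3 -- new best
  Position 3 ('e'): window [0,3] length 4 -- new best
  Position 4 ('h'): window [0,4] length 5 -- new best
  Position 5 ('d'): repeat (last at 2), move window start to 3
  Position 5 ('d'): window [3,5] length 3
Longest substring with no repeats: "agdeh" with length 5

5


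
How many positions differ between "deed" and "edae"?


Comparing "deed" and "edae" position by position:
  Position 0: 'd' vs 'e' => DIFFER
  Position 1: 'e' vs 'd' => DIFFER
  Position 2: 'e' vs 'a' => DIFFER
  Position 3: 'd' vs 'e' => DIFFER
Positions that differ: 4

4


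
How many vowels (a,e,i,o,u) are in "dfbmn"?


Input: dfbmn
Checking each character:
  'd' at position 0: consonant
  'f' at position 1: consonant
  'b' at position 2: consonant
  'm' at position 3: consonant
  'n' at position 4: consonant
Total vowels: 0

0


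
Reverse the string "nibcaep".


Input: nibcaep
Reading characters right to left:
  Position 6: 'p'
  Position 5: 'e'
  Position 4: 'a'
  Position 3: 'c'
  Position 2: 'b'
  Position 1: 'i'
  Position 0: 'n'
Reversed: peacbin

peacbin


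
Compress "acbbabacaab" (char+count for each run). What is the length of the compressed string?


Input: acbbabacaab
Runs:
  'a' x 1 => "a1"
  'c' x 1 => "c1"
  'b' x 2 => "b2"
  'a' x 1 => "a1"
  'b' x 1 => "b1"
  'a' x 1 => "a1"
  'c' x 1 => "c1"
  'a' x 2 => "a2"
  'b' x 1 => "b1"
Compressed: "a1c1b2a1b1a1c1a2b1"
Compressed length: 18

18


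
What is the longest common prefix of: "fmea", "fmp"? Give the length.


Words: fmea, fmp
  Position 0: all 'f' => match
  Position 1: all 'm' => match
  Position 2: ('e', 'p') => mismatch, stop
LCP = "fm" (length 2)

2


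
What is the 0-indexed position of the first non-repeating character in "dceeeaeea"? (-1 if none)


Input: dceeeaeea
Character frequencies:
  'a': 2
  'c': 1
  'd': 1
  'e': 5
Scanning left to right for freq == 1:
  Position 0 ('d'): unique! => answer = 0

0


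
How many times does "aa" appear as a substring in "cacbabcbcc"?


Searching for "aa" in "cacbabcbcc"
Scanning each position:
  Position 0: "ca" => no
  Position 1: "ac" => no
  Position 2: "cb" => no
  Position 3: "ba" => no
  Position 4: "ab" => no
  Position 5: "bc" => no
  Position 6: "cb" => no
  Position 7: "bc" => no
  Position 8: "cc" => no
Total occurrences: 0

0


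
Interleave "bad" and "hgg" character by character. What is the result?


Interleaving "bad" and "hgg":
  Position 0: 'b' from first, 'h' from second => "bh"
  Position 1: 'a' from first, 'g' from second => "ag"
  Position 2: 'd' from first, 'g' from second => "dg"
Result: bhagdg

bhagdg


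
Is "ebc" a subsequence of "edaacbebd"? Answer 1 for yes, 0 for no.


Check if "ebc" is a subsequence of "edaacbebd"
Greedy scan:
  Position 0 ('e'): matches sub[0] = 'e'
  Position 1 ('d'): no match needed
  Position 2 ('a'): no match needed
  Position 3 ('a'): no match needed
  Position 4 ('c'): no match needed
  Position 5 ('b'): matches sub[1] = 'b'
  Position 6 ('e'): no match needed
  Position 7 ('b'): no match needed
  Position 8 ('d'): no match needed
Only matched 2/3 characters => not a subsequence

0


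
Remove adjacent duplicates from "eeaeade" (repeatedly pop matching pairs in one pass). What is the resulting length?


Input: eeaeade
Stack-based adjacent duplicate removal:
  Read 'e': push. Stack: e
  Read 'e': matches stack top 'e' => pop. Stack: (empty)
  Read 'a': push. Stack: a
  Read 'e': push. Stack: ae
  Read 'a': push. Stack: aea
  Read 'd': push. Stack: aead
  Read 'e': push. Stack: aeade
Final stack: "aeade" (length 5)

5


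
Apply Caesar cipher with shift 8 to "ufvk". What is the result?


Caesar cipher: shift "ufvk" by 8
  'u' (pos 20) + 8 = pos 2 = 'c'
  'f' (pos 5) + 8 = pos 13 = 'n'
  'v' (pos 21) + 8 = pos 3 = 'd'
  'k' (pos 10) + 8 = pos 18 = 's'
Result: cnds

cnds


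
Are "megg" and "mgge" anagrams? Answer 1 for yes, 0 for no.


Strings: "megg", "mgge"
Sorted first:  eggm
Sorted second: eggm
Sorted forms match => anagrams

1


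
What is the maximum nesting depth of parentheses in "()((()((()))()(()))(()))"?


Input: "()((()((()))()(()))(()))"
Tracking depth:
  Position 0 '(': depth becomes 1
  Position 1 ')': depth becomes 0
  Position 2 '(': depth becomes 1
  Position 3 '(': depth becomes 2
  Position 4 '(': depth becomes 3
  Position 5 ')': depth becomes 2
  Position 6 '(': depth becomes 3
  Position 7 '(': depth becomes 4
  Position 8 '(': depth becomes 5
  Position 9 ')': depth becomes 4
  Position 10 ')': depth becomes 3
  Position 11 ')': depth becomes 2
  Position 12 '(': depth becomes 3
  Position 13 ')': depth becomes 2
  Position 14 '(': depth becomes 3
  Position 15 '(': depth becomes 4
  Position 16 ')': depth becomes 3
  Position 17 ')': depth becomes 2
  Position 18 ')': depth becomes 1
  Position 19 '(': depth becomes 2
  Position 20 '(': depth becomes 3
  Position 21 ')': depth becomes 2
  Position 22 ')': depth becomes 1
  Position 23 ')': depth becomes 0
Maximum depth reached: 5

5


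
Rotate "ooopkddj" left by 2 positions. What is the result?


Input: "ooopkddj", rotate left by 2
First 2 characters: "oo"
Remaining characters: "opkddj"
Concatenate remaining + first: "opkddj" + "oo" = "opkddjoo"

opkddjoo


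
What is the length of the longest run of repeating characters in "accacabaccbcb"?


Input: "accacabaccbcb"
Scanning for longest run:
  Position 1 ('c'): new char, reset run to 1
  Position 2 ('c'): continues run of 'c', length=2
  Position 3 ('a'): new char, reset run to 1
  Position 4 ('c'): new char, reset run to 1
  Position 5 ('a'): new char, reset run to 1
  Position 6 ('b'): new char, reset run to 1
  Position 7 ('a'): new char, reset run to 1
  Position 8 ('c'): new char, reset run to 1
  Position 9 ('c'): continues run of 'c', length=2
  Position 10 ('b'): new char, reset run to 1
  Position 11 ('c'): new char, reset run to 1
  Position 12 ('b'): new char, reset run to 1
Longest run: 'c' with length 2

2


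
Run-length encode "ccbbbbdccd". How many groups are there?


Input: ccbbbbdccd
Scanning for consecutive runs:
  Group 1: 'c' x 2 (positions 0-1)
  Group 2: 'b' x 4 (positions 2-5)
  Group 3: 'd' x 1 (positions 6-6)
  Group 4: 'c' x 2 (positions 7-8)
  Group 5: 'd' x 1 (positions 9-9)
Total groups: 5

5


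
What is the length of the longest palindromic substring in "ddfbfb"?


Input: "ddfbfb"
Checking substrings for palindromes:
  [2:5] "fbf" (len 3) => palindrome
  [3:6] "bfb" (len 3) => palindrome
  [0:2] "dd" (len 2) => palindrome
Longest palindromic substring: "fbf" with length 3

3


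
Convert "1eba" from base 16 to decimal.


Input: "1eba" in base 16
Positional expansion:
  Digit '1' (value 1) x 16^3 = 4096
  Digit 'e' (value 14) x 16^2 = 3584
  Digit 'b' (value 11) x 16^1 = 176
  Digit 'a' (value 10) x 16^0 = 10
Sum = 7866

7866


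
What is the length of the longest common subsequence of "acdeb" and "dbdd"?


LCS of "acdeb" and "dbdd"
DP table:
           d    b    d    d
      0    0    0    0    0
  a   0    0    0    0    0
  c   0    0    0    0    0
  d   0    1    1    1    1
  e   0    1    1    1    1
  b   0    1    2    2    2
LCS length = dp[5][4] = 2

2


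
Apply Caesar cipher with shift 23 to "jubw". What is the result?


Caesar cipher: shift "jubw" by 23
  'j' (pos 9) + 23 = pos 6 = 'g'
  'u' (pos 20) + 23 = pos 17 = 'r'
  'b' (pos 1) + 23 = pos 24 = 'y'
  'w' (pos 22) + 23 = pos 19 = 't'
Result: gryt

gryt


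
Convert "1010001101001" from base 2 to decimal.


Input: "1010001101001" in base 2
Positional expansion:
  Digit '1' (value 1) x 2^12 = 4096
  Digit '0' (value 0) x 2^11 = 0
  Digit '1' (value 1) x 2^10 = 1024
  Digit '0' (value 0) x 2^9 = 0
  Digit '0' (value 0) x 2^8 = 0
  Digit '0' (value 0) x 2^7 = 0
  Digit '1' (value 1) x 2^6 = 64
  Digit '1' (value 1) x 2^5 = 32
  Digit '0' (value 0) x 2^4 = 0
  Digit '1' (value 1) x 2^3 = 8
  Digit '0' (value 0) x 2^2 = 0
  Digit '0' (value 0) x 2^1 = 0
  Digit '1' (value 1) x 2^0 = 1
Sum = 5225

5225
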